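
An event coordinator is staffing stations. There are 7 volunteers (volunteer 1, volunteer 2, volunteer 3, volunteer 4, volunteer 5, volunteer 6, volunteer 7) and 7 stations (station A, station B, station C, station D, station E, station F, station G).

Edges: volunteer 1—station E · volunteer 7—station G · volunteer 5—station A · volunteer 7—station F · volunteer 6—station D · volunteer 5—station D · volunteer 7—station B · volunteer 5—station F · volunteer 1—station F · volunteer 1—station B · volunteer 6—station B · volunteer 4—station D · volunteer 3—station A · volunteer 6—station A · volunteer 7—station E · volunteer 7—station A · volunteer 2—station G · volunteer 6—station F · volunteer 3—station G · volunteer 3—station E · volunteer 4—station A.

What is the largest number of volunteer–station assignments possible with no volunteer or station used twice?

For example, pair volunteer 1→station B, volunteer 2→station G, volunteer 3→station E, volunteer 4→station D, volunteer 5→station F, volunteer 6→station A.
The set {volunteer 1, volunteer 2, volunteer 3, volunteer 4, volunteer 5, volunteer 6, volunteer 7} has only 6 neighbours ({station A, station B, station D, station E, station F, station G}), so by Hall's theorem at most 6 of the 7 volunteers can be matched.

6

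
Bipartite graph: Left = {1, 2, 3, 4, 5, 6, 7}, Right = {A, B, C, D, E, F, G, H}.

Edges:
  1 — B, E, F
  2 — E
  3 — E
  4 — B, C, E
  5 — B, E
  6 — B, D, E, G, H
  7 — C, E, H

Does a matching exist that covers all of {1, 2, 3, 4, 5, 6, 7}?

No

The set {2, 3} has only 1 neighbour ({E}), so by Hall's theorem at most 6 of the 7 left vertices can be matched.
Hence no matching covers every left vertex.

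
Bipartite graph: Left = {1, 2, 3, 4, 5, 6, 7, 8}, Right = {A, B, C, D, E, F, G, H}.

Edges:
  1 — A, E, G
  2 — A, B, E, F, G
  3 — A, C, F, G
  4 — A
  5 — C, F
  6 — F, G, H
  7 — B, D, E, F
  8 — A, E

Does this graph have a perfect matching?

A valid assignment of size 8: 1-G, 2-B, 3-F, 4-A, 5-C, 6-H, 7-D, 8-E.
All 8 left vertices are covered.

Yes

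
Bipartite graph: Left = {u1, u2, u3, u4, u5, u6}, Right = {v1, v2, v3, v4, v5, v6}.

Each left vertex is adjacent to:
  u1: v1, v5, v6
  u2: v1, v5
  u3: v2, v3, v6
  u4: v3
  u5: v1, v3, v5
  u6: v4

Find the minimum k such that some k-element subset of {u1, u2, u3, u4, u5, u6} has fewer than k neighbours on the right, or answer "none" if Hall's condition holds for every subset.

none

A matching saturating every left vertex exists, for instance u1→v6, u2→v5, u3→v2, u4→v3, u5→v1, u6→v4.
By Hall's marriage theorem, this means |N(S)| ≥ |S| for every subset S, so no violating subset exists.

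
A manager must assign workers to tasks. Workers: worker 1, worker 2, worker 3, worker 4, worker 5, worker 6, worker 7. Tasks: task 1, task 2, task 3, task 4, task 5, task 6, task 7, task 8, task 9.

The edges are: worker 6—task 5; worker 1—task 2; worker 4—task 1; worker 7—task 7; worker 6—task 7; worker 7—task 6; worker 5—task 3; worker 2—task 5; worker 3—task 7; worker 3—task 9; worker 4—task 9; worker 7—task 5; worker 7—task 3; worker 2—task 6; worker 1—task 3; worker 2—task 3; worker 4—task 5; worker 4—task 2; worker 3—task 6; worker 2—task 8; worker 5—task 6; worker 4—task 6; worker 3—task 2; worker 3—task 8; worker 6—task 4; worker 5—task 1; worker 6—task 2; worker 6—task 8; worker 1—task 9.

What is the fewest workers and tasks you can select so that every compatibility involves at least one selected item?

The 7 edges worker 1–task 2, worker 2–task 6, worker 3–task 8, worker 4–task 5, worker 5–task 1, worker 6–task 4, worker 7–task 7 form a matching, so any vertex cover needs at least 7 vertices (one per matched edge).
Conversely {worker 1, worker 2, worker 3, worker 4, worker 5, worker 6, worker 7} meets every edge and has exactly 7 vertices, so 7 is optimal.

7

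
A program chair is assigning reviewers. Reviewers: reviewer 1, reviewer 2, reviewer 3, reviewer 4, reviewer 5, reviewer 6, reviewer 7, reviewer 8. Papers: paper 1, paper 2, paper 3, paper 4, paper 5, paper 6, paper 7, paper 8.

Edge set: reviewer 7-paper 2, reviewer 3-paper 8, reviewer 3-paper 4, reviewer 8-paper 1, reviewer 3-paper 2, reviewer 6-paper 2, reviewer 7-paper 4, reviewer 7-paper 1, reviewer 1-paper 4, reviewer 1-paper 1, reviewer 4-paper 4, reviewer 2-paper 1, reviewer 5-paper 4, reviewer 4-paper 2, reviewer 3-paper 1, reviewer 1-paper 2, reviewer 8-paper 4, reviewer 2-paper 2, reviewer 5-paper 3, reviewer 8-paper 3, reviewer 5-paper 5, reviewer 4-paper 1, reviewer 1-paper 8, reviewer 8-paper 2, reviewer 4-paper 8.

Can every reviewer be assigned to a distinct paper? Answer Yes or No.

The set {reviewer 1, reviewer 2, reviewer 3, reviewer 4, reviewer 6, reviewer 7} has only 4 neighbours ({paper 1, paper 2, paper 4, paper 8}), so by Hall's theorem at most 6 of the 8 reviewers can be matched.
Hence no matching covers every reviewer.

No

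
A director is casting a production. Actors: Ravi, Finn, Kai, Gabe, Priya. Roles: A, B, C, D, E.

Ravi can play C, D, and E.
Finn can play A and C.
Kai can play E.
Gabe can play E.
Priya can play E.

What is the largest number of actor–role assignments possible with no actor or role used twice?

3

For example, pair Ravi-C, Finn-A, Kai-E.
The set {Kai, Gabe, Priya} has only 1 neighbour ({E}), so by Hall's theorem at most 3 of the 5 actors can be matched.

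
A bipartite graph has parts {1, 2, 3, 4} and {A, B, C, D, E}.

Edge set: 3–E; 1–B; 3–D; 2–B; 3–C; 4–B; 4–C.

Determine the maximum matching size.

3

For example, pair 1-B, 3-E, 4-C.
The set {1, 2} has only 1 neighbour ({B}), so by Hall's theorem at most 3 of the 4 left vertices can be matched.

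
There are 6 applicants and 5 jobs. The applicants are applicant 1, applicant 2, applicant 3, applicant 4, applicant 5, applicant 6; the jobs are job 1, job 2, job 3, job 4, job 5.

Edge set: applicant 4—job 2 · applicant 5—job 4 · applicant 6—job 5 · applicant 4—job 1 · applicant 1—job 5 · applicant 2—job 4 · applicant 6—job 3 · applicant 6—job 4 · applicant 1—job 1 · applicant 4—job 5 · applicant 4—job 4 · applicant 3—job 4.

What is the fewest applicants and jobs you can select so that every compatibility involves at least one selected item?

A maximum matching has 4 edges (e.g. applicant 1–job 1, applicant 2–job 4, applicant 4–job 2, applicant 6–job 3).
By König's theorem the minimum vertex cover has the same size. One such cover is {applicant 1, applicant 4, applicant 6, job 4}.

4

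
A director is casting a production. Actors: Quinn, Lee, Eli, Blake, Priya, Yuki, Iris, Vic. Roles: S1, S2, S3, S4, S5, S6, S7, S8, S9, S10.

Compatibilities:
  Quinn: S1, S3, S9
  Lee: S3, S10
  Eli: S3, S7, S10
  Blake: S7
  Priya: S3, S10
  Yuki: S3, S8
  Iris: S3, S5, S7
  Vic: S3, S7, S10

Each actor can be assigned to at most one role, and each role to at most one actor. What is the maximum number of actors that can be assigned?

For example, pair Quinn–S9, Lee–S3, Eli–S10, Blake–S7, Yuki–S8, Iris–S5.
The set {Lee, Eli, Blake, Priya, Vic} has only 3 neighbours ({S10, S3, S7}), so by Hall's theorem at most 6 of the 8 actors can be matched.

6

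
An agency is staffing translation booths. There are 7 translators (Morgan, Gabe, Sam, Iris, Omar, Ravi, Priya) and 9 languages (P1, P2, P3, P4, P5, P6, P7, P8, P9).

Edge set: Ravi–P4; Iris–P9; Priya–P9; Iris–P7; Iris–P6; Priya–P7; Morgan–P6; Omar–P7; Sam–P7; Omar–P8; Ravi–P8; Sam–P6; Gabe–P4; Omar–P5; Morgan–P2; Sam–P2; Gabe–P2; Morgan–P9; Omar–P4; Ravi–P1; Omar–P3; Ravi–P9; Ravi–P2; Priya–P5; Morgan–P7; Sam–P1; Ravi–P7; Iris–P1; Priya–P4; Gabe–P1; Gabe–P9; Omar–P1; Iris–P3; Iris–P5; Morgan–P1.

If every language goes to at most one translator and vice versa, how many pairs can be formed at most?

7

One maximum matching: Morgan-P7, Gabe-P1, Sam-P6, Iris-P3, Omar-P8, Ravi-P2, Priya-P9.
All 7 translators are matched, so no larger matching exists.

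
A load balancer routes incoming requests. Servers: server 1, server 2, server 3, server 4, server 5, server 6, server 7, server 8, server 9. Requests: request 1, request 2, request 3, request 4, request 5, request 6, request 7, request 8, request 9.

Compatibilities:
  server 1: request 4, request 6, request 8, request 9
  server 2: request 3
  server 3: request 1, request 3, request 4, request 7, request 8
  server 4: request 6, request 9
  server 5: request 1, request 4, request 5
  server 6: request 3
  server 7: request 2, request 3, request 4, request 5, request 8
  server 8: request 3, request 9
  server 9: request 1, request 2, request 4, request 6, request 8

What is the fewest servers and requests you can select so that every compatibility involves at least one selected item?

8

{server 1, server 3, server 4, server 5, server 7, server 8, server 9, request 3} is a vertex cover of size 8: every edge has an endpoint in this set.
No smaller cover exists because server 1–request 8, server 2–request 3, server 3–request 7, server 4–request 6, server 5–request 5, server 7–request 2, server 8–request 9, server 9–request 4 is a matching of size 8, and a cover must include an endpoint of each of these disjoint edges (König's theorem).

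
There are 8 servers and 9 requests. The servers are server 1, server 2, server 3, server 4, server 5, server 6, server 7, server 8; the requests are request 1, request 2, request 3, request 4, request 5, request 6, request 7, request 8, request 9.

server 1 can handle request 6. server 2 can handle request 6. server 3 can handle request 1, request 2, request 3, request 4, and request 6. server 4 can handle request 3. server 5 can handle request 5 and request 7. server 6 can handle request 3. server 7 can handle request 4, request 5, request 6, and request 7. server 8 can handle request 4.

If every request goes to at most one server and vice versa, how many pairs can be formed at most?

For example, pair server 1→request 6, server 3→request 2, server 4→request 3, server 5→request 5, server 7→request 7, server 8→request 4.
The set {server 1, server 2, server 4, server 6} has only 2 neighbours ({request 3, request 6}), so by Hall's theorem at most 6 of the 8 servers can be matched.

6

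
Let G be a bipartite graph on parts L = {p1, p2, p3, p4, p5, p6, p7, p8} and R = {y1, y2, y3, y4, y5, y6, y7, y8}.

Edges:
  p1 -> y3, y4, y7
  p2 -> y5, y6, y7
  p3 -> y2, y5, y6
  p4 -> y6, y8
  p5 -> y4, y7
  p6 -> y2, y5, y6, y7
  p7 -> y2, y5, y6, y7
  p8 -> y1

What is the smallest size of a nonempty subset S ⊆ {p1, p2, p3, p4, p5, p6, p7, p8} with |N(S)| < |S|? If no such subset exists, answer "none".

A matching saturating every left vertex exists, for instance p1→y3, p2→y6, p3→y5, p4→y8, p5→y4, p6→y2, p7→y7, p8→y1.
By Hall's marriage theorem, this means |N(S)| ≥ |S| for every subset S, so no violating subset exists.

none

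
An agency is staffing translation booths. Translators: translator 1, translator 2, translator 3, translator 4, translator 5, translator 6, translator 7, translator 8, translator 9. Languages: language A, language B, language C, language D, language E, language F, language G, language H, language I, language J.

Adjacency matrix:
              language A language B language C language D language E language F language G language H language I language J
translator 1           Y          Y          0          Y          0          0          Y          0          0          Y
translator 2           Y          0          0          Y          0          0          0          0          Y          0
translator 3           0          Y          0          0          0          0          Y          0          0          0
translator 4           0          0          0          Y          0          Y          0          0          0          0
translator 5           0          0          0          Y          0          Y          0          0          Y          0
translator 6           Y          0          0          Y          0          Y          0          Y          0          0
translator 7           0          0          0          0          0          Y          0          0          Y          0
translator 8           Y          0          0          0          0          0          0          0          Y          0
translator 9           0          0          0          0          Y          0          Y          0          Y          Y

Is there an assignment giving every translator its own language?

The set {translator 2, translator 4, translator 5, translator 7, translator 8} has only 4 neighbours ({language A, language D, language F, language I}), so by Hall's theorem at most 8 of the 9 translators can be matched.
Hence no matching covers every translator.

No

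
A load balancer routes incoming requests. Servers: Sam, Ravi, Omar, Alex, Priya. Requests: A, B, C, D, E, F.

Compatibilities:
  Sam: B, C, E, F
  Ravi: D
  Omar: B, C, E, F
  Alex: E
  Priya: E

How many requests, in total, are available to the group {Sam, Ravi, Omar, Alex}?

5

The union of neighbours of {Sam, Ravi, Omar, Alex} is {B, C, D, E, F}, which has 5 elements.
Since |N(S)| = 5 ≥ |S| = 4, Hall's condition holds for this subset.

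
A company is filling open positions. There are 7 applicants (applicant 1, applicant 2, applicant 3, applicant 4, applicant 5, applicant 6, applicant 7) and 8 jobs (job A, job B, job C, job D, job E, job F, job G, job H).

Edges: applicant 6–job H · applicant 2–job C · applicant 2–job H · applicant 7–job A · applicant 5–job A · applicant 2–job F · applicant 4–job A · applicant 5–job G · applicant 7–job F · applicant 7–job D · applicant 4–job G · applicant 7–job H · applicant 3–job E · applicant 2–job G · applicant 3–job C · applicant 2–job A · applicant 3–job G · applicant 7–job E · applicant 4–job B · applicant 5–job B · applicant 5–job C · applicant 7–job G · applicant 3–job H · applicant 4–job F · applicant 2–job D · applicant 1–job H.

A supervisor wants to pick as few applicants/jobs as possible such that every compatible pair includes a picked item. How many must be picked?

{applicant 2, applicant 3, applicant 4, applicant 5, applicant 7, job H} is a vertex cover of size 6: every edge has an endpoint in this set.
No smaller cover exists because applicant 1–job H, applicant 2–job D, applicant 3–job E, applicant 4–job G, applicant 5–job A, applicant 7–job F is a matching of size 6, and a cover must include an endpoint of each of these disjoint edges (König's theorem).

6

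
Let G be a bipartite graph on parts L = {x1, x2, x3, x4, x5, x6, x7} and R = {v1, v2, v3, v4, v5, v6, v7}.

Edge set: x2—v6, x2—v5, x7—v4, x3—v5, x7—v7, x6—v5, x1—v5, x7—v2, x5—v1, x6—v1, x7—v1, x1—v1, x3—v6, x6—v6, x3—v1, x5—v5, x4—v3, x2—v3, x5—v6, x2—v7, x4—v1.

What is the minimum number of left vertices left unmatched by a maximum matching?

1

A valid assignment of size 6: x1-v5, x2-v7, x3-v1, x4-v3, x5-v6, x7-v2.
The set {x1, x3, x5, x6} has only 3 neighbours ({v1, v5, v6}), so by Hall's theorem at most 6 of the 7 left vertices can be matched.
That matches 6 of the 7, leaving 1 unmatched; no matching can do better.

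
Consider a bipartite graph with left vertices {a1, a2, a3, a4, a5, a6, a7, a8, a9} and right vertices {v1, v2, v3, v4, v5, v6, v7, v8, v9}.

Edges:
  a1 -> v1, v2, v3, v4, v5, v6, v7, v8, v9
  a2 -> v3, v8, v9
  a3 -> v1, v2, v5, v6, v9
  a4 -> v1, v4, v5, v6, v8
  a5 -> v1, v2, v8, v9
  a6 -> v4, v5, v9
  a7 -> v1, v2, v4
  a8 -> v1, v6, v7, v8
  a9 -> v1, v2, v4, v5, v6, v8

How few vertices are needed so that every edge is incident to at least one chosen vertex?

A maximum matching has 9 edges (e.g. a1–v3, a2–v9, a3–v5, a4–v6, a5–v1, a6–v4, a7–v2, a8–v7, a9–v8).
By König's theorem the minimum vertex cover has the same size. One such cover is {a1, a2, a3, a4, a5, a6, a7, a8, a9}.

9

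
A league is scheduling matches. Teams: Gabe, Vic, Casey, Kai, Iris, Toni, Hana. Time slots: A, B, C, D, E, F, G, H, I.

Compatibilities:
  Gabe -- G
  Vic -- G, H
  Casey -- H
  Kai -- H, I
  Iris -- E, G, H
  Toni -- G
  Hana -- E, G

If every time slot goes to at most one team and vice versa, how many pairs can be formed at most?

For example, pair Gabe→G, Vic→H, Kai→I, Iris→E.
The set {Gabe, Vic, Casey, Iris, Toni, Hana} has only 3 neighbours ({E, G, H}), so by Hall's theorem at most 4 of the 7 teams can be matched.

4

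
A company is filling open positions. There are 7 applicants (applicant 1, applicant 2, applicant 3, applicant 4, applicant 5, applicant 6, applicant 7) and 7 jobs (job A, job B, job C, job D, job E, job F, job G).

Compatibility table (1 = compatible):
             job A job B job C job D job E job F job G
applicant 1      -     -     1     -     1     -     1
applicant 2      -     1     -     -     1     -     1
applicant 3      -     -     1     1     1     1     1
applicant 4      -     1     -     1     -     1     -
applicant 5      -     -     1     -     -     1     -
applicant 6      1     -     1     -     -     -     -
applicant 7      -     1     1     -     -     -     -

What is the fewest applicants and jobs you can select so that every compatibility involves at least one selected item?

A maximum matching has 7 edges (e.g. applicant 1–job C, applicant 2–job E, applicant 3–job G, applicant 4–job D, applicant 5–job F, applicant 6–job A, applicant 7–job B).
By König's theorem the minimum vertex cover has the same size. One such cover is {applicant 1, applicant 2, applicant 3, applicant 4, applicant 5, applicant 6, applicant 7}.

7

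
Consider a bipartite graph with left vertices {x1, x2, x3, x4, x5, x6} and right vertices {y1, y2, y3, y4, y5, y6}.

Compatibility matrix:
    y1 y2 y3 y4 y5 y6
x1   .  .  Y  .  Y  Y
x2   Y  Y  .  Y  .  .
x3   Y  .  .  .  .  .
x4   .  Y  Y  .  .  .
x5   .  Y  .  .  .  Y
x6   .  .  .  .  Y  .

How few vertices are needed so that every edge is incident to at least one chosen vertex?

The 6 edges x1–y6, x2–y4, x3–y1, x4–y3, x5–y2, x6–y5 form a matching, so any vertex cover needs at least 6 vertices (one per matched edge).
Conversely {x1, x2, x3, x4, x5, x6} meets every edge and has exactly 6 vertices, so 6 is optimal.

6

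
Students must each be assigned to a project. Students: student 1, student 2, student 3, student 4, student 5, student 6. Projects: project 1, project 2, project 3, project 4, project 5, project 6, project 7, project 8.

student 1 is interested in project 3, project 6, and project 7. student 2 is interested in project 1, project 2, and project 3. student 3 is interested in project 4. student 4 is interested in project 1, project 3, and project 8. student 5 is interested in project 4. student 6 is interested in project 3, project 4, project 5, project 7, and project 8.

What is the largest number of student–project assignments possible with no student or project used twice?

5

One maximum matching: student 1→project 7, student 2→project 1, student 3→project 4, student 4→project 8, student 6→project 3.
The set {student 3, student 5} has only 1 neighbour ({project 4}), so by Hall's theorem at most 5 of the 6 students can be matched.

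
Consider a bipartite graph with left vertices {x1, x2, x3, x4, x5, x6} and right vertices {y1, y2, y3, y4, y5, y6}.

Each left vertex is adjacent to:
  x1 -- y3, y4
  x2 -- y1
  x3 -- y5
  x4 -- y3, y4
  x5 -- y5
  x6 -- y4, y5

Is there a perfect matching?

The set {x1, x3, x4, x5, x6} has only 3 neighbours ({y3, y4, y5}), so by Hall's theorem at most 4 of the 6 left vertices can be matched.
Hence no matching covers every left vertex.

No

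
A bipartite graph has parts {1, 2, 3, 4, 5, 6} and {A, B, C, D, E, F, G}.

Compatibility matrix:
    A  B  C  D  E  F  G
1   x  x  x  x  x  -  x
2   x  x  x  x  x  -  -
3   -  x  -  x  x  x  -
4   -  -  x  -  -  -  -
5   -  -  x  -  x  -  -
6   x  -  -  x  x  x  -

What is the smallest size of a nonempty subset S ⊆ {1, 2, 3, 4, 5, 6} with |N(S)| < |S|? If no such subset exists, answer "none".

none

A matching saturating every left vertex exists, for instance 1→G, 2→A, 3→B, 4→C, 5→E, 6→D.
By Hall's marriage theorem, this means |N(S)| ≥ |S| for every subset S, so no violating subset exists.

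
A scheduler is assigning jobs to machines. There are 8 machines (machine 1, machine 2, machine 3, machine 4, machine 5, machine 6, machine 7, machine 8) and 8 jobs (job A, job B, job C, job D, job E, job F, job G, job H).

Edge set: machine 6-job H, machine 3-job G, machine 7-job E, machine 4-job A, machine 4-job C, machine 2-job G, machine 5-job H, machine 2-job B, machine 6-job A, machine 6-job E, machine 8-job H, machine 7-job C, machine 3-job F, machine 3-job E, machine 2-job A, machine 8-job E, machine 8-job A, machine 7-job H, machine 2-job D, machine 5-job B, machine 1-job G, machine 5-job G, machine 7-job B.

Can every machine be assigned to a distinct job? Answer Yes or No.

Yes

One maximum matching: machine 1–job G, machine 2–job D, machine 3–job F, machine 4–job C, machine 5–job B, machine 6–job H, machine 7–job E, machine 8–job A.
All 8 machines are covered.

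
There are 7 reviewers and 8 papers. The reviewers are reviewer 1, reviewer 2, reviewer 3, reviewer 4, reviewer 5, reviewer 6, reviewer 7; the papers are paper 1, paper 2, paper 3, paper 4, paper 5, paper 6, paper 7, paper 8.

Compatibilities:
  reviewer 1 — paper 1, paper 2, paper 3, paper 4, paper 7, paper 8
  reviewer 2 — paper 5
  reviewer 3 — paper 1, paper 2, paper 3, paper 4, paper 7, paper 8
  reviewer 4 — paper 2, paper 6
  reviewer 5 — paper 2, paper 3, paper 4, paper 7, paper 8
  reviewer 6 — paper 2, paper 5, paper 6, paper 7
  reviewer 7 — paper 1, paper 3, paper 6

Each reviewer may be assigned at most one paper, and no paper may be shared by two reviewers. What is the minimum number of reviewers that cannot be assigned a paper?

One maximum matching: reviewer 1→paper 1, reviewer 2→paper 5, reviewer 3→paper 3, reviewer 4→paper 2, reviewer 5→paper 4, reviewer 6→paper 7, reviewer 7→paper 6.
This saturates every reviewer, so 7 is the maximum.
That matches 7 of the 7, leaving 0 unmatched; no matching can do better.

0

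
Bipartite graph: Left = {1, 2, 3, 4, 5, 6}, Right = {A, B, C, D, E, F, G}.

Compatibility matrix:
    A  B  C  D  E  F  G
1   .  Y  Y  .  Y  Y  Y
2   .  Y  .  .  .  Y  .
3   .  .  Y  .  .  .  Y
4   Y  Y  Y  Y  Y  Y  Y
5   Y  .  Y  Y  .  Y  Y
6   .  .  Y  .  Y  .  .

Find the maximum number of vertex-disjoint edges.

For example, pair 1-G, 2-F, 3-C, 4-B, 5-A, 6-E.
All 6 left vertices are matched, so no larger matching exists.

6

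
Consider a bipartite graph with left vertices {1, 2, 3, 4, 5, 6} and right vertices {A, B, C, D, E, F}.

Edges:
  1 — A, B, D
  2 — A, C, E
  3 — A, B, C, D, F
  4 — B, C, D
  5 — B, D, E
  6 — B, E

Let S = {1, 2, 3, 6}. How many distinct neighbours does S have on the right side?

The union of neighbours of {1, 2, 3, 6} is {A, B, C, D, E, F}, which has 6 elements.
Since |N(S)| = 6 ≥ |S| = 4, Hall's condition holds for this subset.

6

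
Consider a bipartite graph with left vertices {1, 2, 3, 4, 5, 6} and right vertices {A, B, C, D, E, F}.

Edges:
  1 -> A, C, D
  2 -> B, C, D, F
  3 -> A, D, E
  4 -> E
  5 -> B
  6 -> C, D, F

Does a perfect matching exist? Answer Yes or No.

Yes

A valid assignment of size 6: 1-D, 2-C, 3-A, 4-E, 5-B, 6-F.
All 6 left vertices are covered.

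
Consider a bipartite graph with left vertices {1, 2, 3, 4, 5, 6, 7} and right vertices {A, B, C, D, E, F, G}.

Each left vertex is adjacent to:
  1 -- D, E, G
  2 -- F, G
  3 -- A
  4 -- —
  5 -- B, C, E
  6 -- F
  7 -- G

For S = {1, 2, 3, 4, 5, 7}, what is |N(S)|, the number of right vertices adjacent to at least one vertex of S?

The union of neighbours of {1, 2, 3, 4, 5, 7} is {A, B, C, D, E, F, G}, which has 7 elements.
Since |N(S)| = 7 ≥ |S| = 6, Hall's condition holds for this subset.

7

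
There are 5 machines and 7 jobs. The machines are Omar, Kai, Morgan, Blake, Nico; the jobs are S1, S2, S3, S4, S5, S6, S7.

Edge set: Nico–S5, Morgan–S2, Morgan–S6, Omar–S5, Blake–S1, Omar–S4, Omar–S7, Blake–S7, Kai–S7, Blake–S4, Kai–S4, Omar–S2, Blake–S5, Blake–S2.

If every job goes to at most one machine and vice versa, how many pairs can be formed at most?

5

A valid assignment of size 5: Omar-S4, Kai-S7, Morgan-S6, Blake-S2, Nico-S5.
All 5 machines are matched, so no larger matching exists.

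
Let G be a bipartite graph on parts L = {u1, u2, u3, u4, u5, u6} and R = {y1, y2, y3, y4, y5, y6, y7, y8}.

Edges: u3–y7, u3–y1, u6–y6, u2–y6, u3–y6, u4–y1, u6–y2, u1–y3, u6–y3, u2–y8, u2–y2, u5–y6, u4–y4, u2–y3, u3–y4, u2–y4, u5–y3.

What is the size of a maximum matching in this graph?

For example, pair u1→y3, u2→y4, u3→y7, u4→y1, u5→y6, u6→y2.
All 6 left vertices are matched, so no larger matching exists.

6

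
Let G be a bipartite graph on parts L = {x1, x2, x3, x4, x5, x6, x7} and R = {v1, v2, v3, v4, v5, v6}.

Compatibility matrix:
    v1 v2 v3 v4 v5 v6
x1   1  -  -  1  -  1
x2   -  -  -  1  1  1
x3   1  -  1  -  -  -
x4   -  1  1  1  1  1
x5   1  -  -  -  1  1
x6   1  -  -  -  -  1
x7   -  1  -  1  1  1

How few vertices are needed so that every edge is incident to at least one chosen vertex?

6

A maximum matching has 6 edges (e.g. x1–v4, x2–v5, x3–v3, x4–v2, x5–v1, x6–v6).
By König's theorem the minimum vertex cover has the same size. One such cover is {v1, v2, v3, v4, v5, v6}.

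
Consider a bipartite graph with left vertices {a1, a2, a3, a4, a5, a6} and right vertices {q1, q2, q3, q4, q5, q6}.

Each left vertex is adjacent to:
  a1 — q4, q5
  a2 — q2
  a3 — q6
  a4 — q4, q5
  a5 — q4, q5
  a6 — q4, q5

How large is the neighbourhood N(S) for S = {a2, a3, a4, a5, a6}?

4

The union of neighbours of {a2, a3, a4, a5, a6} is {q2, q4, q5, q6}, which has 4 elements.
Since |N(S)| = 4 < |S| = 5, Hall's condition fails for this subset.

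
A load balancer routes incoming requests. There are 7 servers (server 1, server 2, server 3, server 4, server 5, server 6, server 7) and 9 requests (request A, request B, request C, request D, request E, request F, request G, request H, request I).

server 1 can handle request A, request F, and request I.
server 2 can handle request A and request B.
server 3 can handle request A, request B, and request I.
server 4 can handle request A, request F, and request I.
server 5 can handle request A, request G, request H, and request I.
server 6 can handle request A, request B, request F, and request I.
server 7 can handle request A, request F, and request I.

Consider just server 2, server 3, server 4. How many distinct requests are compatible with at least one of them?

4

The union of neighbours of {server 2, server 3, server 4} is {request A, request B, request F, request I}, which has 4 elements.
Since |N(S)| = 4 ≥ |S| = 3, Hall's condition holds for this subset.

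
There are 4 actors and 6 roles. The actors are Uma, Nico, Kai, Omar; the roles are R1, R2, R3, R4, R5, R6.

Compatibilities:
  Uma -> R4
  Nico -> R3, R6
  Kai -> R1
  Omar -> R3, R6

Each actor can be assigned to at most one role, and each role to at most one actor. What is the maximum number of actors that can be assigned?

One maximum matching: Uma-R4, Nico-R3, Kai-R1, Omar-R6.
All 4 actors are matched, so no larger matching exists.

4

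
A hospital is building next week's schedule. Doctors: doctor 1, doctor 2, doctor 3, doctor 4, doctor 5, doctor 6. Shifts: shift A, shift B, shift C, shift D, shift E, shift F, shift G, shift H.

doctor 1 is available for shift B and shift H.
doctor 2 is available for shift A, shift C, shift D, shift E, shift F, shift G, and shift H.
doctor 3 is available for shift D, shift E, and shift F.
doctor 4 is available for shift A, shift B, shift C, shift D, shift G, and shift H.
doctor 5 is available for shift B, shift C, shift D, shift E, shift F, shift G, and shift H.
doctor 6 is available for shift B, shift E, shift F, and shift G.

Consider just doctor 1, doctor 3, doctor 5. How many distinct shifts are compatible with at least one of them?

The union of neighbours of {doctor 1, doctor 3, doctor 5} is {shift B, shift C, shift D, shift E, shift F, shift G, shift H}, which has 7 elements.
Since |N(S)| = 7 ≥ |S| = 3, Hall's condition holds for this subset.

7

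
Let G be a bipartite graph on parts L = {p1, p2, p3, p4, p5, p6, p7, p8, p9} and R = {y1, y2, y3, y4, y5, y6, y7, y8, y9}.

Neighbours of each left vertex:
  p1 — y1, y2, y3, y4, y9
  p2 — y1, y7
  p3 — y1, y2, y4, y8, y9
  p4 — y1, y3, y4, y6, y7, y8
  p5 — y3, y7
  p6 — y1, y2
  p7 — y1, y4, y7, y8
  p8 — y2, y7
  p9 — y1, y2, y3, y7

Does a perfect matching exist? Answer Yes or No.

The set {p2, p5, p6, p8, p9} has only 4 neighbours ({y1, y2, y3, y7}), so by Hall's theorem at most 8 of the 9 left vertices can be matched.
Hence no matching covers every left vertex.

No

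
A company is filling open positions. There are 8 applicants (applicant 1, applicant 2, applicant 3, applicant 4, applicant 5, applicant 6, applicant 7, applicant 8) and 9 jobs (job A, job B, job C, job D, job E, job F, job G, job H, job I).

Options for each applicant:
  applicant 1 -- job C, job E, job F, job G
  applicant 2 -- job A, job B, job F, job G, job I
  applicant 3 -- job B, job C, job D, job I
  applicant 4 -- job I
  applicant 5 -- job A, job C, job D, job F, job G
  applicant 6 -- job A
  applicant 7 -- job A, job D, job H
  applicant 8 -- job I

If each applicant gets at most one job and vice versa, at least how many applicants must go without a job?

1

For example, pair applicant 1→job G, applicant 2→job B, applicant 3→job D, applicant 4→job I, applicant 5→job F, applicant 6→job A, applicant 7→job H.
The set {applicant 4, applicant 8} has only 1 neighbour ({job I}), so by Hall's theorem at most 7 of the 8 applicants can be matched.
That matches 7 of the 8, leaving 1 unmatched; no matching can do better.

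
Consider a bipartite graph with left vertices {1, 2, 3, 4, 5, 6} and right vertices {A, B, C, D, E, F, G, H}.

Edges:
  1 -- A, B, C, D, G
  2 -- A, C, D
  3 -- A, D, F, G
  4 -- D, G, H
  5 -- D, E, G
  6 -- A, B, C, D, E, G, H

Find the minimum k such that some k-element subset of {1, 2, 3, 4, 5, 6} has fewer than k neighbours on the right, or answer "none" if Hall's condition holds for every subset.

none

A matching saturating every left vertex exists, for instance 1→A, 2→C, 3→F, 4→D, 5→E, 6→G.
By Hall's marriage theorem, this means |N(S)| ≥ |S| for every subset S, so no violating subset exists.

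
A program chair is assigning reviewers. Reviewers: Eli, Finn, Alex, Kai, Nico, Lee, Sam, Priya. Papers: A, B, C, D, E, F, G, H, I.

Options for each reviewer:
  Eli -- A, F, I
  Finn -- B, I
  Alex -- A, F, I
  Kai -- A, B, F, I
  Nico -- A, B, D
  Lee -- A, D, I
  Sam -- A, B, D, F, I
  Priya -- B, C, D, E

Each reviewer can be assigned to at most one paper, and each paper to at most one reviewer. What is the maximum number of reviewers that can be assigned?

For example, pair Eli→A, Finn→B, Alex→F, Kai→I, Nico→D, Priya→E.
The set {Eli, Finn, Alex, Kai, Nico, Lee, Sam} has only 5 neighbours ({A, B, D, F, I}), so by Hall's theorem at most 6 of the 8 reviewers can be matched.

6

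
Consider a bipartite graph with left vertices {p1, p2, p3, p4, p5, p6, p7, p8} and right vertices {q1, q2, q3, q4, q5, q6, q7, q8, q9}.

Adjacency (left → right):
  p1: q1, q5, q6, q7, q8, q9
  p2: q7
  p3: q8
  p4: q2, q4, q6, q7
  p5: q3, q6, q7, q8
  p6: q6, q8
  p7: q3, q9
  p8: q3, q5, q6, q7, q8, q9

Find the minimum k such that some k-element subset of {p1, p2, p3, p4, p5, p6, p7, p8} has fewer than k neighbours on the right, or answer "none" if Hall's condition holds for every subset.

none

A matching saturating every left vertex exists, for instance p1→q1, p2→q7, p3→q8, p4→q2, p5→q3, p6→q6, p7→q9, p8→q5.
By Hall's marriage theorem, this means |N(S)| ≥ |S| for every subset S, so no violating subset exists.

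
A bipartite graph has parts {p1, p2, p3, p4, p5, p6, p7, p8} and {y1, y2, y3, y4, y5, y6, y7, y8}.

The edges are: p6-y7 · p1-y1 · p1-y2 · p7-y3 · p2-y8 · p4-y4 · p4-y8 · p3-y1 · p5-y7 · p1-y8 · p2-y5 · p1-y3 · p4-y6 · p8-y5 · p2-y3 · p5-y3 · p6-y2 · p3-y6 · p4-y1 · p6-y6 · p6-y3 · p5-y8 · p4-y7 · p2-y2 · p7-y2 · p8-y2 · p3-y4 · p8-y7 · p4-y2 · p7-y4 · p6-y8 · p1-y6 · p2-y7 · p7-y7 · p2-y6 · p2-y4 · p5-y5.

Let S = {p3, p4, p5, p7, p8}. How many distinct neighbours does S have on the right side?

8

The union of neighbours of {p3, p4, p5, p7, p8} is {y1, y2, y3, y4, y5, y6, y7, y8}, which has 8 elements.
Since |N(S)| = 8 ≥ |S| = 5, Hall's condition holds for this subset.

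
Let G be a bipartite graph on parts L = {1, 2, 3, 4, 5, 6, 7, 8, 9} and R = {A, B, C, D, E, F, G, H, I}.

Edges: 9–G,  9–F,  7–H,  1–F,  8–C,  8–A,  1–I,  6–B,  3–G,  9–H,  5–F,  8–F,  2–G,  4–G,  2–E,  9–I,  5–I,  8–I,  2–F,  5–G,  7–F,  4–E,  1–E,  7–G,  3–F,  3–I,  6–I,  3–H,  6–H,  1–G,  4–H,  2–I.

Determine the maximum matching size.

One maximum matching: 1–E, 2–I, 3–H, 4–G, 5–F, 6–B, 8–C.
The set {1, 2, 3, 4, 5, 7, 9} has only 5 neighbours ({E, F, G, H, I}), so by Hall's theorem at most 7 of the 9 left vertices can be matched.

7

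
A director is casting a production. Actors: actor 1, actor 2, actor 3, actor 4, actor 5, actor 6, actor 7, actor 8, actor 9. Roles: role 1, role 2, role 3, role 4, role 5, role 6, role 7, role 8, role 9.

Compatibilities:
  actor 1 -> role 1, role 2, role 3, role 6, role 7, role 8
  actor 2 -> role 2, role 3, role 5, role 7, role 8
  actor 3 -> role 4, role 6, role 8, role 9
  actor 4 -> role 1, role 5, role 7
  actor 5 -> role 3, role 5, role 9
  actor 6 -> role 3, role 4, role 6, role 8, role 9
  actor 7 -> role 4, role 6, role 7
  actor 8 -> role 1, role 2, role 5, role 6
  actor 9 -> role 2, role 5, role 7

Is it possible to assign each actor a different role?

Yes

One maximum matching: actor 1-role 6, actor 2-role 8, actor 3-role 9, actor 4-role 1, actor 5-role 5, actor 6-role 3, actor 7-role 4, actor 8-role 2, actor 9-role 7.
All 9 actors are covered.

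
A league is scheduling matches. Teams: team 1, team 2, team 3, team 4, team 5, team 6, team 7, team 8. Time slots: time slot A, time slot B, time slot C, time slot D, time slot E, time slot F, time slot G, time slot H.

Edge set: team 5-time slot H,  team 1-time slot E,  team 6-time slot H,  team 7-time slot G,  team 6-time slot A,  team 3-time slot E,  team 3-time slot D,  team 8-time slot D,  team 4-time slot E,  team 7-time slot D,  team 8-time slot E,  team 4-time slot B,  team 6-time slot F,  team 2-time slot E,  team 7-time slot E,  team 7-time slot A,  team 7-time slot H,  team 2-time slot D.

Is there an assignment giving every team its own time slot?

The set {team 1, team 2, team 3, team 8} has only 2 neighbours ({time slot D, time slot E}), so by Hall's theorem at most 6 of the 8 teams can be matched.
Hence no matching covers every team.

No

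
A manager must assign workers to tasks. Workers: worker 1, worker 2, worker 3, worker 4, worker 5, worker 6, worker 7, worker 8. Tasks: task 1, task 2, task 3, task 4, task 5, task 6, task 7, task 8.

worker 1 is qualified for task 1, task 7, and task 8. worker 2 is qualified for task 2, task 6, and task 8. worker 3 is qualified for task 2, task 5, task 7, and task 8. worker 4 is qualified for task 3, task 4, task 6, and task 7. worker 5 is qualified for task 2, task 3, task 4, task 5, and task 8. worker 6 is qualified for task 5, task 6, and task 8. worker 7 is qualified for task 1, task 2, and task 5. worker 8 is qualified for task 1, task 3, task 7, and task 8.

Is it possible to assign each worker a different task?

Yes

For example, pair worker 1–task 7, worker 2–task 2, worker 3–task 5, worker 4–task 4, worker 5–task 3, worker 6–task 6, worker 7–task 1, worker 8–task 8.
All 8 workers are covered.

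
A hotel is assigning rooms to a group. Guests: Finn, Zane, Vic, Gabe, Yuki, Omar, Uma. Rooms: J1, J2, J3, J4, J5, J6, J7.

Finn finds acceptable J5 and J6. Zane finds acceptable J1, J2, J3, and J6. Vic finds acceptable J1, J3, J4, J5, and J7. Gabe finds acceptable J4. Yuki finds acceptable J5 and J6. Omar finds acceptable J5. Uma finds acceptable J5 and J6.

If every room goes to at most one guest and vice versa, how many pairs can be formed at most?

5

A valid assignment of size 5: Finn–J5, Zane–J3, Vic–J7, Gabe–J4, Yuki–J6.
The set {Finn, Yuki, Omar, Uma} has only 2 neighbours ({J5, J6}), so by Hall's theorem at most 5 of the 7 guests can be matched.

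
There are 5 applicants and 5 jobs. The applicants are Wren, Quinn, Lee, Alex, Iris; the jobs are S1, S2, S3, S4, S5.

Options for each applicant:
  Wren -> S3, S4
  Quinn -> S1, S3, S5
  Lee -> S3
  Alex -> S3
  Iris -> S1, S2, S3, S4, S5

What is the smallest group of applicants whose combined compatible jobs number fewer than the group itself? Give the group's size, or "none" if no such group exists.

Take S = {Lee, Alex}. Its neighbourhood is {S3}, so |N(S)| = 1 < |S| = 2.
No single vertex violates Hall's condition since each has at least one neighbour, so 2 is the minimum.

2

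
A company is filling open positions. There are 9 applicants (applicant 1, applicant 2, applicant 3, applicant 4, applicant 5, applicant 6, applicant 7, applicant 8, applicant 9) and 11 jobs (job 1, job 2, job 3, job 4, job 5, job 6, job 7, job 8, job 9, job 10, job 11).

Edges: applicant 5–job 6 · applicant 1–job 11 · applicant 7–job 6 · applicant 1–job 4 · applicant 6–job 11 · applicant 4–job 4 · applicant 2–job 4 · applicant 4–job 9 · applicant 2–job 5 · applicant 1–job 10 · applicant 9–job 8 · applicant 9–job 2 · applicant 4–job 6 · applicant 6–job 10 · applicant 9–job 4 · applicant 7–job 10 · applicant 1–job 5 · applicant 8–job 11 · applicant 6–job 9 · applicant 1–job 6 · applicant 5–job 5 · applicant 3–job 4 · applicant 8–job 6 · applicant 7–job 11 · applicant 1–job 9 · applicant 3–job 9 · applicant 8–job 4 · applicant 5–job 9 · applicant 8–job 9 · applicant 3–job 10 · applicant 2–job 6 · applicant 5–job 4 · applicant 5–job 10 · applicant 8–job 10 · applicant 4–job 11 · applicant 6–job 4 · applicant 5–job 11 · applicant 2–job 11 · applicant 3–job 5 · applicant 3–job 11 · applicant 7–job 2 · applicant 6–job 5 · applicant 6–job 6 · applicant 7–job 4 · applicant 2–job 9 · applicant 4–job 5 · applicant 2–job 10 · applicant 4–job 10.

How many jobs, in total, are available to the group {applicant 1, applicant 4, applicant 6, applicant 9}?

8

The union of neighbours of {applicant 1, applicant 4, applicant 6, applicant 9} is {job 2, job 4, job 5, job 6, job 8, job 9, job 10, job 11}, which has 8 elements.
Since |N(S)| = 8 ≥ |S| = 4, Hall's condition holds for this subset.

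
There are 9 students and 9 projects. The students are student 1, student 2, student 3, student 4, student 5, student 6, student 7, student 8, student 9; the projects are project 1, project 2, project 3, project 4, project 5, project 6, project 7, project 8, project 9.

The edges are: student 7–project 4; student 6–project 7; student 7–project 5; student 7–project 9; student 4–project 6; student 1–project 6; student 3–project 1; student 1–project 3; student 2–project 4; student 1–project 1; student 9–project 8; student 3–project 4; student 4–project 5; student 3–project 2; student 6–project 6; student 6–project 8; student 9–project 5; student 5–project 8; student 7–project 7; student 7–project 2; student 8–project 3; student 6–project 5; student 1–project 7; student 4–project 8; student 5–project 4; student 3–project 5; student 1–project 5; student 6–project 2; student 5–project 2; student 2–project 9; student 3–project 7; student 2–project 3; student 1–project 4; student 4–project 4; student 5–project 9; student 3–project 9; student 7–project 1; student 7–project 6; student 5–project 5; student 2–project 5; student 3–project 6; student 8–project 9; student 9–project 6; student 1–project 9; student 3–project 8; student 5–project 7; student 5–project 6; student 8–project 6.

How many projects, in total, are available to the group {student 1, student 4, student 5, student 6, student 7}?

The union of neighbours of {student 1, student 4, student 5, student 6, student 7} is {project 1, project 2, project 3, project 4, project 5, project 6, project 7, project 8, project 9}, which has 9 elements.
Since |N(S)| = 9 ≥ |S| = 5, Hall's condition holds for this subset.

9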